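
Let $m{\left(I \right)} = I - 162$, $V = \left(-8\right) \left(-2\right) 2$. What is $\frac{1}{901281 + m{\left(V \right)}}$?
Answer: $\frac{1}{901151} \approx 1.1097 \cdot 10^{-6}$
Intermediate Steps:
$V = 32$ ($V = 16 \cdot 2 = 32$)
$m{\left(I \right)} = -162 + I$
$\frac{1}{901281 + m{\left(V \right)}} = \frac{1}{901281 + \left(-162 + 32\right)} = \frac{1}{901281 - 130} = \frac{1}{901151}$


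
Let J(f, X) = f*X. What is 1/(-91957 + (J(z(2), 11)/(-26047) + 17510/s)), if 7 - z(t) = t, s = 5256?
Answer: -68451516/6294368159867 ≈ -1.0875e-5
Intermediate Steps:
z(t) = 7 - t
J(f, X) = X*f
1/(-91957 + (J(z(2), 11)/(-26047) + 17510/s)) = 1/(-91957 + ((11*(7 - 1*2))/(-26047) + 17510/5256)) = 1/(-91957 + ((11*(7 - 2))*(-1/26047) + 17510*(1/5256))) = 1/(-91957 + ((11*5)*(-1/26047) + 8755/2628)) = 1/(-91957 + (55*(-1/26047) + 8755/2628)) = 1/(-91957 + (-55/26047 + 8755/2628)) = 1/(-91957 + 227896945/68451516) = 1/(-6294368159867/68451516) = -68451516/6294368159867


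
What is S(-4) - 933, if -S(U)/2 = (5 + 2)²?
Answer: -1031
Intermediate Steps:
S(U) = -98 (S(U) = -2*(5 + 2)² = -2*7² = -2*49 = -98)
S(-4) - 933 = -98 - 933 = -1031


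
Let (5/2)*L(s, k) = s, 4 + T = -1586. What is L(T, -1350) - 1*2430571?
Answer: -2431207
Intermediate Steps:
T = -1590 (T = -4 - 1586 = -1590)
L(s, k) = 2*s/5
L(T, -1350) - 1*2430571 = (⅖)*(-1590) - 1*2430571 = -636 - 2430571 = -2431207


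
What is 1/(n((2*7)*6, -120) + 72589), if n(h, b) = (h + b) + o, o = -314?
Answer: 1/72239 ≈ 1.3843e-5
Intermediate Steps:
n(h, b) = -314 + b + h (n(h, b) = (h + b) - 314 = (b + h) - 314 = -314 + b + h)
1/(n((2*7)*6, -120) + 72589) = 1/((-314 - 120 + (2*7)*6) + 72589) = 1/((-314 - 120 + 14*6) + 72589) = 1/((-314 - 120 + 84) + 72589) = 1/(-350 + 72589) = 1/72239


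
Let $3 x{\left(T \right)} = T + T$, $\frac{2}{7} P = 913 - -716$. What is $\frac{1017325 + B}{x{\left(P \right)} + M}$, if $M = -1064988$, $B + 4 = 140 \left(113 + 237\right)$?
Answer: $- \frac{1066321}{1061187} \approx -1.0048$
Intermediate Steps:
$P = \frac{11403}{2}$ ($P = \frac{7 \left(913 - -716\right)}{2} = \frac{7 \left(913 + 716\right)}{2} = \frac{7}{2} \cdot 1629 = \frac{11403}{2} \approx 5701.5$)
$x{\left(T \right)} = \frac{2 T}{3}$ ($x{\left(T \right)} = \frac{T + T}{3} = \frac{2 T}{3}$)
$B = 48996$ ($B = -4 + 140 \left(113 + 237\right) = -4 + 140 \cdot 350 = -4 + 49000 = 48996$)
$\frac{1017325 + B}{x{\left(P \right)} + M} = \frac{1017325 + 48996}{\frac{2}{3} \cdot \frac{11403}{2} - 1064988} = \frac{1066321}{3801 - 1064988} = \frac{1066321}{-1061187} = 1066321 \left(- \frac{1}{1061187}\right) = - \frac{1066321}{1061187}$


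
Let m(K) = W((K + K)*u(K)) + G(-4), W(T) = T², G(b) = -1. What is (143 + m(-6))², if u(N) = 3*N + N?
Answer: 6903283396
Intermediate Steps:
u(N) = 4*N
m(K) = -1 + 64*K⁴ (m(K) = ((K + K)*(4*K))² - 1 = ((2*K)*(4*K))² - 1 = (8*K²)² - 1 = 64*K⁴ - 1 = -1 + 64*K⁴)
(143 + m(-6))² = (143 + (-1 + 64*(-6)⁴))² = (143 + (-1 + 64*1296))² = (143 + (-1 + 82944))² = (143 + 82943)² = 83086² = 6903283396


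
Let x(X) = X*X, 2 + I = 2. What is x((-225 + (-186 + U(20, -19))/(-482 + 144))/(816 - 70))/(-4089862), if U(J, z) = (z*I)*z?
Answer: -179854578/8125867406832539 ≈ -2.2134e-8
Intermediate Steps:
I = 0 (I = -2 + 2 = 0)
U(J, z) = 0 (U(J, z) = (z*0)*z = 0*z = 0)
x(X) = X²
x((-225 + (-186 + U(20, -19))/(-482 + 144))/(816 - 70))/(-4089862) = ((-225 + (-186 + 0)/(-482 + 144))/(816 - 70))²/(-4089862) = ((-225 - 186/(-338))/746)²*(-1/4089862) = ((-225 - 186*(-1/338))*(1/746))²*(-1/4089862) = ((-225 + 93/169)*(1/746))²*(-1/4089862) = (-37932/169*1/746)²*(-1/4089862) = (-18966/63037)²*(-1/4089862) = (359709156/3973663369)*(-1/4089862) = -179854578/8125867406832539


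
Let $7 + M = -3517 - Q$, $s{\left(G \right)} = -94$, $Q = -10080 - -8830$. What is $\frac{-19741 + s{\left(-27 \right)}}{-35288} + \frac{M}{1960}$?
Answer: $- \frac{5171039}{8645560} \approx -0.59811$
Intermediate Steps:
$Q = -1250$ ($Q = -10080 + 8830 = -1250$)
$M = -2274$ ($M = -7 - 2267 = -2274$)
$\frac{-19741 + s{\left(-27 \right)}}{-35288} + \frac{M}{1960} = \frac{-19741 - 94}{-35288} - \frac{2274}{1960} = \left(-19835\right) \left(- \frac{1}{35288}\right) - \frac{1137}{980} = \frac{19835}{35288} - \frac{1137}{980} = - \frac{5171039}{8645560}$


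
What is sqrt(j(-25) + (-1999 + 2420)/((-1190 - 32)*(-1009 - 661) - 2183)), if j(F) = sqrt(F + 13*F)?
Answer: sqrt(858232497 + 20778573211245*I*sqrt(14))/2038557 ≈ 3.0585 + 3.0584*I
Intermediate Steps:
j(F) = sqrt(14)*sqrt(F) (j(F) = sqrt(14*F) = sqrt(14)*sqrt(F))
sqrt(j(-25) + (-1999 + 2420)/((-1190 - 32)*(-1009 - 661) - 2183)) = sqrt(sqrt(14)*sqrt(-25) + (-1999 + 2420)/((-1190 - 32)*(-1009 - 661) - 2183)) = sqrt(sqrt(14)*(5*I) + 421/(-1222*(-1670) - 2183)) = sqrt(5*I*sqrt(14) + 421/(2040740 - 2183)) = sqrt(5*I*sqrt(14) + 421/2038557) = sqrt(421/2038557 + 5*I*sqrt(14))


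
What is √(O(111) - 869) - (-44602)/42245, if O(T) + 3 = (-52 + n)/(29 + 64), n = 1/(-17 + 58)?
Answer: 44602/42245 + I*√12686106471/3813 ≈ 1.0558 + 29.539*I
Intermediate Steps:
n = 1/41 ≈ 0.024390
O(T) = -13570/3813 (O(T) = -3 + (-52 + 1/41)/(29 + 64) = -3 - 2131/41/93 = -3 - 2131/41*1/93 = -3 - 2131/3813 = -13570/3813)
√(O(111) - 869) - (-44602)/42245 = √(-13570/3813 - 869) - (-44602)/42245 = √(-3327067/3813) - (-44602)/42245 = I*√12686106471/3813 - 1*(-44602/42245) = I*√12686106471/3813 + 44602/42245 = 44602/42245 + I*√12686106471/3813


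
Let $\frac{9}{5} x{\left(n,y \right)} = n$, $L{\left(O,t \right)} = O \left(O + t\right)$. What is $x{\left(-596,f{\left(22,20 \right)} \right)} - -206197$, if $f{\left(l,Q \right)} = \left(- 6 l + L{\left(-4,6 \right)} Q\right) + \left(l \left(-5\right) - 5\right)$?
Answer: $\frac{1852793}{9} \approx 2.0587 \cdot 10^{5}$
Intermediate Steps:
$f{\left(l,Q \right)} = -5 - 11 l - 8 Q$ ($f{\left(l,Q \right)} = \left(- 6 l + - 4 \left(-4 + 6\right) Q\right) + \left(l \left(-5\right) - 5\right) = \left(- 6 l + \left(-4\right) 2 Q\right) - \left(5 + 5 l\right) = \left(- 6 l - 8 Q\right) - \left(5 + 5 l\right) = \left(- 8 Q - 6 l\right) - \left(5 + 5 l\right) = -5 - 11 l - 8 Q$)
$x{\left(n,y \right)} = \frac{5 n}{9}$
$x{\left(-596,f{\left(22,20 \right)} \right)} - -206197 = \frac{5}{9} \left(-596\right) - -206197 = - \frac{2980}{9} + 206197 = \frac{1852793}{9}$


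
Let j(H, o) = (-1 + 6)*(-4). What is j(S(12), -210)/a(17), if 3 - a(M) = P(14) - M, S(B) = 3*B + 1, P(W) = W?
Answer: -10/3 ≈ -3.3333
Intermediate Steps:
S(B) = 1 + 3*B
a(M) = -11 + M (a(M) = 3 - (14 - M) = 3 + (-14 + M) = -11 + M)
j(H, o) = -20 (j(H, o) = 5*(-4) = -20)
j(S(12), -210)/a(17) = -20/(-11 + 17) = -20/6 = -20*⅙ = -10/3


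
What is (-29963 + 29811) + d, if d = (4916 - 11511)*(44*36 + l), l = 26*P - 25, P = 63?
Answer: -21084367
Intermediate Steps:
l = 1613 (l = 26*63 - 25 = 1638 - 25 = 1613)
d = -21084215 (d = (4916 - 11511)*(44*36 + 1613) = -6595*(1584 + 1613) = -6595*3197 = -21084215)
(-29963 + 29811) + d = (-29963 + 29811) - 21084215 = -152 - 21084215 = -21084367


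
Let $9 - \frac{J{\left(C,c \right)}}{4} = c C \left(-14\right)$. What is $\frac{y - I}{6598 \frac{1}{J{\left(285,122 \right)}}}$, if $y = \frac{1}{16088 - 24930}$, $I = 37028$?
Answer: $- \frac{159375486266253}{14584879} \approx -1.0927 \cdot 10^{7}$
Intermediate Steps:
$J{\left(C,c \right)} = 36 + 56 C c$ ($J{\left(C,c \right)} = 36 - 4 c C \left(-14\right) = 36 - 4 c \left(- 14 C\right) = 36 - 4 \left(- 14 C c\right) = 36 + 56 C c$)
$y = - \frac{1}{8842}$ ($y = \frac{1}{-8842} = - \frac{1}{8842} \approx -0.0001131$)
$\frac{y - I}{6598 \frac{1}{J{\left(285,122 \right)}}} = \frac{- \frac{1}{8842} - 37028}{6598 \frac{1}{36 + 56 \cdot 285 \cdot 122}} = \frac{- \frac{1}{8842} - 37028}{6598 \frac{1}{36 + 1947120}} = - \frac{327401577}{8842 \cdot \frac{6598}{1947156}} = - \frac{327401577}{8842 \cdot 6598 \cdot \frac{1}{1947156}} = - \frac{327401577}{8842 \cdot \frac{3299}{973578}} = \left(- \frac{327401577}{8842}\right) \frac{973578}{3299} = - \frac{159375486266253}{14584879}$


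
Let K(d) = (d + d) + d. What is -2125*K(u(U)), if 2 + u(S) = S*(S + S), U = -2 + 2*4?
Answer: -446250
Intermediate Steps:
U = 6 (U = -2 + 8 = 6)
u(S) = -2 + 2*S² (u(S) = -2 + S*(S + S) = -2 + S*(2*S) = -2 + 2*S²)
K(d) = 3*d (K(d) = 2*d + d = 3*d)
-2125*K(u(U)) = -6375*(-2 + 2*6²) = -6375*(-2 + 2*36) = -6375*(-2 + 72) = -6375*70 = -2125*210 = -446250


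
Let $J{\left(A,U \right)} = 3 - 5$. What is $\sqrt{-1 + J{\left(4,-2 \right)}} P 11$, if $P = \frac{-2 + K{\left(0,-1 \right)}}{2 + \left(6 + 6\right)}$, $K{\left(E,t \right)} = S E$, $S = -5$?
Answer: $- \frac{11 i \sqrt{3}}{7} \approx - 2.7218 i$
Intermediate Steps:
$J{\left(A,U \right)} = -2$ ($J{\left(A,U \right)} = 3 - 5 = -2$)
$K{\left(E,t \right)} = - 5 E$
$P = - \frac{1}{7}$ ($P = \frac{-2 - 0}{2 + \left(6 + 6\right)} = \frac{-2 + 0}{2 + 12} = - \frac{2}{14} = \left(-2\right) \frac{1}{14} = - \frac{1}{7} \approx -0.14286$)
$\sqrt{-1 + J{\left(4,-2 \right)}} P 11 = \sqrt{-1 - 2} \left(- \frac{1}{7}\right) 11 = \sqrt{-3} \left(- \frac{1}{7}\right) 11 = i \sqrt{3} \left(- \frac{1}{7}\right) 11 = - \frac{i \sqrt{3}}{7} \cdot 11 = - \frac{11 i \sqrt{3}}{7}$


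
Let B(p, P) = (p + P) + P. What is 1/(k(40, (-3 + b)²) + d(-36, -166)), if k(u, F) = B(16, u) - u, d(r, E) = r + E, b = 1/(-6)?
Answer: -1/146 ≈ -0.0068493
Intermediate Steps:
b = -⅙ ≈ -0.16667
B(p, P) = p + 2*P (B(p, P) = (P + p) + P = p + 2*P)
d(r, E) = E + r
k(u, F) = 16 + u (k(u, F) = (16 + 2*u) - u = 16 + u)
1/(k(40, (-3 + b)²) + d(-36, -166)) = 1/((16 + 40) + (-166 - 36)) = 1/(56 - 202) = 1/(-146) = -1/146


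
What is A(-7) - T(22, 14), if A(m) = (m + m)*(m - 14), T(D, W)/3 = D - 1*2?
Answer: 234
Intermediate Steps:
T(D, W) = -6 + 3*D (T(D, W) = 3*(D - 1*2) = 3*(D - 2) = 3*(-2 + D) = -6 + 3*D)
A(m) = 2*m*(-14 + m) (A(m) = (2*m)*(-14 + m) = 2*m*(-14 + m))
A(-7) - T(22, 14) = 2*(-7)*(-14 - 7) - (-6 + 3*22) = 2*(-7)*(-21) - (-6 + 66) = 294 - 1*60 = 294 - 60 = 234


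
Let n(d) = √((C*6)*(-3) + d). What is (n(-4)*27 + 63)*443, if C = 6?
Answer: 27909 + 47844*I*√7 ≈ 27909.0 + 1.2658e+5*I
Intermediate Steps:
n(d) = √(-108 + d) (n(d) = √((6*6)*(-3) + d) = √(36*(-3) + d) = √(-108 + d))
(n(-4)*27 + 63)*443 = (√(-108 - 4)*27 + 63)*443 = (√(-112)*27 + 63)*443 = ((4*I*√7)*27 + 63)*443 = (108*I*√7 + 63)*443 = (63 + 108*I*√7)*443 = 27909 + 47844*I*√7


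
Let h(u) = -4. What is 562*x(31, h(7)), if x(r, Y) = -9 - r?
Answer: -22480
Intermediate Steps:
562*x(31, h(7)) = 562*(-9 - 1*31) = 562*(-9 - 31) = 562*(-40) = -22480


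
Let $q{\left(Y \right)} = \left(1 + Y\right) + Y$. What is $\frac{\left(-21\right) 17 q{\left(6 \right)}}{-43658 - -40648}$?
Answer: $\frac{663}{430} \approx 1.5419$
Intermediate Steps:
$q{\left(Y \right)} = 1 + 2 Y$
$\frac{\left(-21\right) 17 q{\left(6 \right)}}{-43658 - -40648} = \frac{\left(-21\right) 17 \left(1 + 2 \cdot 6\right)}{-43658 - -40648} = \frac{\left(-357\right) \left(1 + 12\right)}{-43658 + 40648} = \frac{\left(-357\right) 13}{-3010} = \left(-4641\right) \left(- \frac{1}{3010}\right) = \frac{663}{430}$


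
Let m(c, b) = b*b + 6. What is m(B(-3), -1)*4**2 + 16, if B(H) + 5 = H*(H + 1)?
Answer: 128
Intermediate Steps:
B(H) = -5 + H*(1 + H) (B(H) = -5 + H*(H + 1) = -5 + H*(1 + H))
m(c, b) = 6 + b**2 (m(c, b) = b**2 + 6 = 6 + b**2)
m(B(-3), -1)*4**2 + 16 = (6 + (-1)**2)*4**2 + 16 = (6 + 1)*16 + 16 = 7*16 + 16 = 112 + 16 = 128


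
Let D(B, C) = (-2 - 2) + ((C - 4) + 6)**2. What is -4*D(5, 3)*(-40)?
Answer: 3360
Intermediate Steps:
D(B, C) = -4 + (2 + C)**2 (D(B, C) = -4 + ((-4 + C) + 6)**2 = -4 + (2 + C)**2)
-4*D(5, 3)*(-40) = -12*(4 + 3)*(-40) = -12*7*(-40) = -4*21*(-40) = -84*(-40) = 3360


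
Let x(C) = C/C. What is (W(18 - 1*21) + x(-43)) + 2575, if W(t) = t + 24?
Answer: 2597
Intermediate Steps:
x(C) = 1
W(t) = 24 + t
(W(18 - 1*21) + x(-43)) + 2575 = ((24 + (18 - 1*21)) + 1) + 2575 = ((24 + (18 - 21)) + 1) + 2575 = ((24 - 3) + 1) + 2575 = (21 + 1) + 2575 = 22 + 2575 = 2597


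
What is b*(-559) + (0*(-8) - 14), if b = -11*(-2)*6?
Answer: -73802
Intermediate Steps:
b = 132 (b = 22*6 = 132)
b*(-559) + (0*(-8) - 14) = 132*(-559) + (0*(-8) - 14) = -73788 + (0 - 14) = -73788 - 14 = -73802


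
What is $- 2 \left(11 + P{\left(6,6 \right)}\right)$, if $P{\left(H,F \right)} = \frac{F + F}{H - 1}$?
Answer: $- \frac{134}{5} \approx -26.8$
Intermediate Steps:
$P{\left(H,F \right)} = \frac{2 F}{-1 + H}$
$- 2 \left(11 + P{\left(6,6 \right)}\right) = - 2 \left(11 + 2 \cdot 6 \frac{1}{-1 + 6}\right) = - 2 \left(11 + 2 \cdot 6 \cdot \frac{1}{5}\right) = - 2 \left(11 + \frac{12}{5}\right) = \left(-2\right) \frac{67}{5} = - \frac{134}{5}$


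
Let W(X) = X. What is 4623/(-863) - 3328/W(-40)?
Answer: 335893/4315 ≈ 77.843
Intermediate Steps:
4623/(-863) - 3328/W(-40) = 4623/(-863) - 3328/(-40) = 4623*(-1/863) - 3328*(-1/40) = -4623/863 + 416/5 = 335893/4315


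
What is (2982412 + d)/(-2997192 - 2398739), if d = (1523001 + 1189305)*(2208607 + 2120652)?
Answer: -11742278143666/5395931 ≈ -2.1761e+6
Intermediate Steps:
d = 11742275161254 (d = 2712306*4329259 = 11742275161254)
(2982412 + d)/(-2997192 - 2398739) = (2982412 + 11742275161254)/(-2997192 - 2398739) = 11742278143666/(-5395931) = 11742278143666*(-1/5395931) = -11742278143666/5395931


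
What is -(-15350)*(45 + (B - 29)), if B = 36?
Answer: 798200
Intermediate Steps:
-(-15350)*(45 + (B - 29)) = -(-15350)*(45 + (36 - 29)) = -(-15350)*(45 + 7) = -(-15350)*52 = -307*(-2600) = 798200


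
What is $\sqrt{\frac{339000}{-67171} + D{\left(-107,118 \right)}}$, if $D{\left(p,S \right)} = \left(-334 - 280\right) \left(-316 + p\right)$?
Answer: $\frac{\sqrt{1171828151470002}}{67171} \approx 509.62$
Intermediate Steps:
$D{\left(p,S \right)} = 194024 - 614 p$ ($D{\left(p,S \right)} = - 614 \left(-316 + p\right) = 194024 - 614 p$)
$\sqrt{\frac{339000}{-67171} + D{\left(-107,118 \right)}} = \sqrt{\frac{339000}{-67171} + \left(194024 - -65698\right)} = \sqrt{339000 \left(- \frac{1}{67171}\right) + \left(194024 + 65698\right)} = \sqrt{- \frac{339000}{67171} + 259722} = \sqrt{\frac{17445447462}{67171}} = \frac{\sqrt{1171828151470002}}{67171}$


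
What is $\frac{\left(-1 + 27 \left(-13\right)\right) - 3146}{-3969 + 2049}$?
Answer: $\frac{583}{320} \approx 1.8219$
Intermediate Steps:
$\frac{\left(-1 + 27 \left(-13\right)\right) - 3146}{-3969 + 2049} = \frac{\left(-1 - 351\right) - 3146}{-1920} = \left(-352 - 3146\right) \left(- \frac{1}{1920}\right) = \left(-3498\right) \left(- \frac{1}{1920}\right) = \frac{583}{320}$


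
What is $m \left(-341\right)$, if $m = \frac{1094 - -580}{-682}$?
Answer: $837$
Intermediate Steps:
$m = - \frac{27}{11}$ ($m = \left(1094 + 580\right) \left(- \frac{1}{682}\right) = 1674 \left(- \frac{1}{682}\right) = - \frac{27}{11} \approx -2.4545$)
$m \left(-341\right) = \left(- \frac{27}{11}\right) \left(-341\right) = 837$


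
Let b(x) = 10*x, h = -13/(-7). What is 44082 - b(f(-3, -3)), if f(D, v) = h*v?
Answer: 308964/7 ≈ 44138.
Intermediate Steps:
h = 13/7 (h = -13*(-⅐) = 13/7 ≈ 1.8571)
f(D, v) = 13*v/7
44082 - b(f(-3, -3)) = 44082 - 10*(13/7)*(-3) = 44082 - 10*(-39)/7 = 44082 - 1*(-390/7) = 44082 + 390/7 = 308964/7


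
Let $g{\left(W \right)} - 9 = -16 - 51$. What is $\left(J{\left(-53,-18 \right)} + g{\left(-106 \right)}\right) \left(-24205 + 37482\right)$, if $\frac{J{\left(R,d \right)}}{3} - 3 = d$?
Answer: $-1367531$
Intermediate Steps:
$g{\left(W \right)} = -58$ ($g{\left(W \right)} = 9 - 67 = -58$)
$J{\left(R,d \right)} = 9 + 3 d$
$\left(J{\left(-53,-18 \right)} + g{\left(-106 \right)}\right) \left(-24205 + 37482\right) = \left(\left(9 + 3 \left(-18\right)\right) - 58\right) \left(-24205 + 37482\right) = \left(\left(9 - 54\right) - 58\right) 13277 = \left(-45 - 58\right) 13277 = \left(-103\right) 13277 = -1367531$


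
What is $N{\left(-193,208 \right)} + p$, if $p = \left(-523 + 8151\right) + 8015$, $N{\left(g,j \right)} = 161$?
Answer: $15804$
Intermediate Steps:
$p = 15643$ ($p = 7628 + 8015 = 15643$)
$N{\left(-193,208 \right)} + p = 161 + 15643 = 15804$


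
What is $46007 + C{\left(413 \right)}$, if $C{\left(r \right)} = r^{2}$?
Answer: $216576$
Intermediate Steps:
$46007 + C{\left(413 \right)} = 46007 + 413^{2} = 46007 + 170569 = 216576$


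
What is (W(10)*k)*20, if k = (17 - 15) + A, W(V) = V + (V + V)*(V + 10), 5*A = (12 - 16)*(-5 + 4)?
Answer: 22960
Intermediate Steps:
A = 4/5 (A = ((12 - 16)*(-5 + 4))/5 = (-4*(-1))/5 = (1/5)*4 = 4/5 ≈ 0.80000)
W(V) = V + 2*V*(10 + V) (W(V) = V + (2*V)*(10 + V) = V + 2*V*(10 + V))
k = 14/5 (k = (17 - 15) + 4/5 = 2 + 4/5 = 14/5 ≈ 2.8000)
(W(10)*k)*20 = ((10*(21 + 2*10))*(14/5))*20 = ((10*(21 + 20))*(14/5))*20 = ((10*41)*(14/5))*20 = (410*(14/5))*20 = 1148*20 = 22960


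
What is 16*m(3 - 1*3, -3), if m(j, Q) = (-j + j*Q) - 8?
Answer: -128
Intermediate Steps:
m(j, Q) = -8 - j + Q*j (m(j, Q) = (-j + Q*j) - 8 = -8 - j + Q*j)
16*m(3 - 1*3, -3) = 16*(-8 - (3 - 1*3) - 3*(3 - 1*3)) = 16*(-8 - (3 - 3) - 3*(3 - 3)) = 16*(-8 - 1*0 - 3*0) = 16*(-8 + 0 + 0) = 16*(-8) = -128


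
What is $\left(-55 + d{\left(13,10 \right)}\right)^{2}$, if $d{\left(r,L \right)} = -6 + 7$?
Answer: $2916$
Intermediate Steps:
$d{\left(r,L \right)} = 1$
$\left(-55 + d{\left(13,10 \right)}\right)^{2} = \left(-55 + 1\right)^{2} = \left(-54\right)^{2} = 2916$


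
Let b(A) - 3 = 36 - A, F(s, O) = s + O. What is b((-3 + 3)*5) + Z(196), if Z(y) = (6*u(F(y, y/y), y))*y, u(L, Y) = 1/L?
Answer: 8859/197 ≈ 44.970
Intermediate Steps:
F(s, O) = O + s
Z(y) = 6*y/(1 + y) (Z(y) = (6/(y/y + y))*y = (6/(1 + y))*y = 6*y/(1 + y))
b(A) = 39 - A (b(A) = 3 + (36 - A) = 39 - A)
b((-3 + 3)*5) + Z(196) = (39 - (-3 + 3)*5) + 6*196/(1 + 196) = (39 - 0*5) + 6*196/197 = (39 - 1*0) + 6*196*(1/197) = (39 + 0) + 1176/197 = 39 + 1176/197 = 8859/197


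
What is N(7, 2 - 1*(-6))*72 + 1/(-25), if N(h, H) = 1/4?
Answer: 449/25 ≈ 17.960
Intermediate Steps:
N(h, H) = ¼
N(7, 2 - 1*(-6))*72 + 1/(-25) = (¼)*72 + 1/(-25) = 18 - 1/25 = 449/25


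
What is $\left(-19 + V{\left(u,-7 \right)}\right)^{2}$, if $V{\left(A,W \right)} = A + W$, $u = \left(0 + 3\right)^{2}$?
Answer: $289$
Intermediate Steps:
$u = 9$ ($u = 3^{2} = 9$)
$\left(-19 + V{\left(u,-7 \right)}\right)^{2} = \left(-19 + \left(9 - 7\right)\right)^{2} = \left(-19 + 2\right)^{2} = \left(-17\right)^{2} = 289$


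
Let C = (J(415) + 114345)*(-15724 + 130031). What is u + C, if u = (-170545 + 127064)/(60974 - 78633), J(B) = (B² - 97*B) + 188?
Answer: 497577968339920/17659 ≈ 2.8177e+10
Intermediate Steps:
J(B) = 188 + B² - 97*B
C = 28177018421 (C = ((188 + 415² - 97*415) + 114345)*(-15724 + 130031) = ((188 + 172225 - 40255) + 114345)*114307 = (132158 + 114345)*114307 = 246503*114307 = 28177018421)
u = 43481/17659 (u = -43481/(-17659) = -43481*(-1/17659) = 43481/17659 ≈ 2.4623)
u + C = 43481/17659 + 28177018421 = 497577968339920/17659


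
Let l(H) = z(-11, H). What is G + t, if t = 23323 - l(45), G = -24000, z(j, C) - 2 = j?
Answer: -668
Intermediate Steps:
z(j, C) = 2 + j
l(H) = -9 (l(H) = 2 - 11 = -9)
t = 23332 (t = 23323 - 1*(-9) = 23323 + 9 = 23332)
G + t = -24000 + 23332 = -668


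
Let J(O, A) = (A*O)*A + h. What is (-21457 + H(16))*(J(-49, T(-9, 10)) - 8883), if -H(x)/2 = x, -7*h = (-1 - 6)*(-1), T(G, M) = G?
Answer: 276198117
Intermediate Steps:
h = -1 (h = -(-1 - 6)*(-1)/7 = -(-1)*(-1) = -1/7*7 = -1)
H(x) = -2*x
J(O, A) = -1 + O*A**2 (J(O, A) = (A*O)*A - 1 = O*A**2 - 1 = -1 + O*A**2)
(-21457 + H(16))*(J(-49, T(-9, 10)) - 8883) = (-21457 - 2*16)*((-1 - 49*(-9)**2) - 8883) = (-21457 - 32)*((-1 - 49*81) - 8883) = -21489*((-1 - 3969) - 8883) = -21489*(-3970 - 8883) = -21489*(-12853) = 276198117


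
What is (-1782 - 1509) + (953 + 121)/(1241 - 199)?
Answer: -1714074/521 ≈ -3290.0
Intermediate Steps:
(-1782 - 1509) + (953 + 121)/(1241 - 199) = -3291 + 1074/1042 = -3291 + 1074*(1/1042) = -3291 + 537/521 = -1714074/521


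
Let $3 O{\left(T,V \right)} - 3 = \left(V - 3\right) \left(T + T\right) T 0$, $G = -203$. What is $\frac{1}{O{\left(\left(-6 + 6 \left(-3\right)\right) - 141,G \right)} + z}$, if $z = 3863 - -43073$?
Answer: $\frac{1}{46937} \approx 2.1305 \cdot 10^{-5}$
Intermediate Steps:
$z = 46936$ ($z = 3863 + 43073 = 46936$)
$O{\left(T,V \right)} = 1$ ($O{\left(T,V \right)} = 1 + \frac{\left(V - 3\right) \left(T + T\right) T 0}{3} = 1 + \frac{\left(-3 + V\right) 2 T T 0}{3} = 1 + \frac{2 T \left(-3 + V\right) T 0}{3} = 1 + \frac{2 T^{2} \left(-3 + V\right) 0}{3} = 1 + \frac{1}{3} \cdot 0 = 1 + 0 = 1$)
$\frac{1}{O{\left(\left(-6 + 6 \left(-3\right)\right) - 141,G \right)} + z} = \frac{1}{1 + 46936} = \frac{1}{46937}$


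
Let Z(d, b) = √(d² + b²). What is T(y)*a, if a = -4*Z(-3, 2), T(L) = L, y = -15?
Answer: 60*√13 ≈ 216.33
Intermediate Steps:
Z(d, b) = √(b² + d²)
a = -4*√13 (a = -4*√(2² + (-3)²) = -4*√(4 + 9) = -4*√13 ≈ -14.422)
T(y)*a = -(-60)*√13 = 60*√13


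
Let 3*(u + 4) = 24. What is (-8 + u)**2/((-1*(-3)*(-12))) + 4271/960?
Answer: 11533/2880 ≈ 4.0045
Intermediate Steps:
u = 4 (u = -4 + (1/3)*24 = -4 + 8 = 4)
(-8 + u)**2/((-1*(-3)*(-12))) + 4271/960 = (-8 + 4)**2/((-1*(-3)*(-12))) + 4271/960 = (-4)**2/((3*(-12))) + 4271*(1/960) = 16/(-36) + 4271/960 = 16*(-1/36) + 4271/960 = -4/9 + 4271/960 = 11533/2880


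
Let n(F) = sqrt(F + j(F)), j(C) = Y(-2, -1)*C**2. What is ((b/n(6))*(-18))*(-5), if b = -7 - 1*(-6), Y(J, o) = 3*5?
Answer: -15*sqrt(546)/91 ≈ -3.8516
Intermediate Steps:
Y(J, o) = 15
j(C) = 15*C**2
b = -1 (b = -7 + 6 = -1)
n(F) = sqrt(F + 15*F**2)
((b/n(6))*(-18))*(-5) = (-1/(sqrt(6*(1 + 15*6)))*(-18))*(-5) = (-1/(sqrt(6*(1 + 90)))*(-18))*(-5) = (-1/(sqrt(6*91))*(-18))*(-5) = (-1/(sqrt(546))*(-18))*(-5) = (-sqrt(546)/546*(-18))*(-5) = (3*sqrt(546)/91)*(-5) = -15*sqrt(546)/91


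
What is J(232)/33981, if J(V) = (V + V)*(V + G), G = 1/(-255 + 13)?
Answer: 13025176/4111701 ≈ 3.1678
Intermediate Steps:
G = -1/242 (G = 1/(-242) = -1/242 ≈ -0.0041322)
J(V) = 2*V*(-1/242 + V) (J(V) = (V + V)*(V - 1/242) = (2*V)*(-1/242 + V) = 2*V*(-1/242 + V))
J(232)/33981 = ((1/121)*232*(-1 + 242*232))/33981 = ((1/121)*232*(-1 + 56144))*(1/33981) = ((1/121)*232*56143)*(1/33981) = (13025176/121)*(1/33981) = 13025176/4111701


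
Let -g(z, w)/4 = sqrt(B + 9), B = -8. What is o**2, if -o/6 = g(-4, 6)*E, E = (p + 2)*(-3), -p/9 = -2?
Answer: 2073600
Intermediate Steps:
p = 18 (p = -9*(-2) = 18)
g(z, w) = -4 (g(z, w) = -4*sqrt(-8 + 9) = -4*sqrt(1) = -4*1 = -4)
E = -60 (E = (18 + 2)*(-3) = 20*(-3) = -60)
o = -1440 (o = -(-24)*(-60) = -6*240 = -1440)
o**2 = (-1440)**2 = 2073600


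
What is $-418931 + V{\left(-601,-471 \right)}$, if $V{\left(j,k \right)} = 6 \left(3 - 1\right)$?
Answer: $-418919$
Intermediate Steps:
$V{\left(j,k \right)} = 12$ ($V{\left(j,k \right)} = 6 \cdot 2 = 12$)
$-418931 + V{\left(-601,-471 \right)} = -418931 + 12 = -418919$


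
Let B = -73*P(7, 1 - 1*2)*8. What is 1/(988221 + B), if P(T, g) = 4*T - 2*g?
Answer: 1/970701 ≈ 1.0302e-6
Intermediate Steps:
P(T, g) = -2*g + 4*T
B = -17520 (B = -73*(-2*(1 - 1*2) + 4*7)*8 = -73*(-2*(1 - 2) + 28)*8 = -73*(-2*(-1) + 28)*8 = -73*(2 + 28)*8 = -73*30*8 = -2190*8 = -17520)
1/(988221 + B) = 1/(988221 - 17520) = 1/970701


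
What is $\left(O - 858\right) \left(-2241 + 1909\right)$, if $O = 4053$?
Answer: $-1060740$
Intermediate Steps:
$\left(O - 858\right) \left(-2241 + 1909\right) = \left(4053 - 858\right) \left(-2241 + 1909\right) = 3195 \left(-332\right) = -1060740$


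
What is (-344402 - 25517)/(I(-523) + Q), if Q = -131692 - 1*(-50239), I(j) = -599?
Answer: 369919/82052 ≈ 4.5083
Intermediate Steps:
Q = -81453 (Q = -131692 + 50239 = -81453)
(-344402 - 25517)/(I(-523) + Q) = (-344402 - 25517)/(-599 - 81453) = -369919/(-82052) = -369919*(-1/82052) = 369919/82052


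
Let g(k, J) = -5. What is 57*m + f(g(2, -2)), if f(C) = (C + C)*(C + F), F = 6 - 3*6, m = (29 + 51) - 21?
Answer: 3533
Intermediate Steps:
m = 59 (m = 80 - 21 = 59)
F = -12 (F = 6 - 18 = -12)
f(C) = 2*C*(-12 + C) (f(C) = (C + C)*(C - 12) = (2*C)*(-12 + C) = 2*C*(-12 + C))
57*m + f(g(2, -2)) = 57*59 + 2*(-5)*(-12 - 5) = 3363 + 2*(-5)*(-17) = 3363 + 170 = 3533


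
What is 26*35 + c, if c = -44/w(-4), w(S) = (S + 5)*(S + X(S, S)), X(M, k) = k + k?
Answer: 2741/3 ≈ 913.67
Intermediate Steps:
X(M, k) = 2*k
w(S) = 3*S*(5 + S) (w(S) = (S + 5)*(S + 2*S) = (5 + S)*(3*S) = 3*S*(5 + S))
c = 11/3 (c = -44*(-1/(12*(5 - 4))) = -44/(3*(-4)*1) = -44/(-12) = -44*(-1/12) = 11/3 ≈ 3.6667)
26*35 + c = 26*35 + 11/3 = 910 + 11/3 = 2741/3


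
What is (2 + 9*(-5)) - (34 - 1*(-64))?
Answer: -141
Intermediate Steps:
(2 + 9*(-5)) - (34 - 1*(-64)) = (2 - 45) - (34 + 64) = -43 - 1*98 = -43 - 98 = -141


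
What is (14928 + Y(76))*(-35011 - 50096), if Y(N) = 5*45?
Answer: -1289626371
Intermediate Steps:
Y(N) = 225
(14928 + Y(76))*(-35011 - 50096) = (14928 + 225)*(-35011 - 50096) = 15153*(-85107) = -1289626371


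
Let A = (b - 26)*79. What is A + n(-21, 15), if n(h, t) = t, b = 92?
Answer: 5229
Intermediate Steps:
A = 5214 (A = (92 - 26)*79 = 66*79 = 5214)
A + n(-21, 15) = 5214 + 15 = 5229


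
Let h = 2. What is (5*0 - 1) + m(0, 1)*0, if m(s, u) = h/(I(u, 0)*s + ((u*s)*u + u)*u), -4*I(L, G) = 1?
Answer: -1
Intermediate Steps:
I(L, G) = -1/4 (I(L, G) = -1/4*1 = -1/4)
m(s, u) = 2/(-s/4 + u*(u + s*u**2)) (m(s, u) = 2/(-s/4 + ((u*s)*u + u)*u) = 2/(-s/4 + ((s*u)*u + u)*u) = 2/(-s/4 + (s*u**2 + u)*u) = 2/(-s/4 + (u + s*u**2)*u) = 2/(-s/4 + u*(u + s*u**2)))
(5*0 - 1) + m(0, 1)*0 = (5*0 - 1) + (8/(-1*0 + 4*1**2 + 4*0*1**3))*0 = (0 - 1) + (8/(0 + 4*1 + 4*0*1))*0 = -1 + (8/(0 + 4 + 0))*0 = -1 + (8/4)*0 = -1 + (8*(1/4))*0 = -1 + 2*0 = -1 + 0 = -1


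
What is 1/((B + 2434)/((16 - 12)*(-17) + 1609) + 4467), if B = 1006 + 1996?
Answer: 1541/6889083 ≈ 0.00022369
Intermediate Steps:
B = 3002
1/((B + 2434)/((16 - 12)*(-17) + 1609) + 4467) = 1/((3002 + 2434)/((16 - 12)*(-17) + 1609) + 4467) = 1/(5436/(4*(-17) + 1609) + 4467) = 1/(5436/(-68 + 1609) + 4467) = 1/(5436/1541 + 4467) = 1/(6889083/1541) = 1541/6889083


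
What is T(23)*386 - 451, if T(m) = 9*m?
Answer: 79451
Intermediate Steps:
T(23)*386 - 451 = (9*23)*386 - 451 = 207*386 - 451 = 79902 - 451 = 79451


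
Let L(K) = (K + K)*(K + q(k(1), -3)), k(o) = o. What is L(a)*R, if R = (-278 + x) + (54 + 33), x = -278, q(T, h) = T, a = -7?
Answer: -39396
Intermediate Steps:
L(K) = 2*K*(1 + K) (L(K) = (K + K)*(K + 1) = (2*K)*(1 + K) = 2*K*(1 + K))
R = -469 (R = (-278 - 278) + (54 + 33) = -556 + 87 = -469)
L(a)*R = (2*(-7)*(1 - 7))*(-469) = (2*(-7)*(-6))*(-469) = 84*(-469) = -39396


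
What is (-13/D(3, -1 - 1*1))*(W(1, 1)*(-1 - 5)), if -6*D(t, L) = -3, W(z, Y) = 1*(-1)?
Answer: -156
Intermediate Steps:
W(z, Y) = -1
D(t, L) = 1/2 (D(t, L) = -1/6*(-3) = 1/2)
(-13/D(3, -1 - 1*1))*(W(1, 1)*(-1 - 5)) = (-13/1/2)*(-(-1 - 5)) = (-13*2)*(-1*(-6)) = -26*6 = -156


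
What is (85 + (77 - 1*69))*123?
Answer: 11439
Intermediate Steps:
(85 + (77 - 1*69))*123 = (85 + (77 - 69))*123 = (85 + 8)*123 = 93*123 = 11439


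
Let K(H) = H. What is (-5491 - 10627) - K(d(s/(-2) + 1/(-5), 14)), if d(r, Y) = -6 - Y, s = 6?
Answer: -16098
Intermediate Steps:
(-5491 - 10627) - K(d(s/(-2) + 1/(-5), 14)) = (-5491 - 10627) - (-6 - 1*14) = -16118 - (-6 - 14) = -16118 - 1*(-20) = -16118 + 20 = -16098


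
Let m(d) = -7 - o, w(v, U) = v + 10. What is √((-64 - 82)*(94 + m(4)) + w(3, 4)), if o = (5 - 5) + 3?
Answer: I*√12251 ≈ 110.68*I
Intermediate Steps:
o = 3 (o = 0 + 3 = 3)
w(v, U) = 10 + v
m(d) = -10 (m(d) = -7 - 1*3 = -7 - 3 = -10)
√((-64 - 82)*(94 + m(4)) + w(3, 4)) = √((-64 - 82)*(94 - 10) + (10 + 3)) = √(-146*84 + 13) = √(-12264 + 13) = √(-12251) = I*√12251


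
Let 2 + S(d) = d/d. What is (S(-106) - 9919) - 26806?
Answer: -36726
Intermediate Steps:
S(d) = -1 (S(d) = -2 + d/d = -2 + 1 = -1)
(S(-106) - 9919) - 26806 = (-1 - 9919) - 26806 = -9920 - 26806 = -36726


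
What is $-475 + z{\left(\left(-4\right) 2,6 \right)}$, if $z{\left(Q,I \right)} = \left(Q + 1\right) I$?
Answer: $-517$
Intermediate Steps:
$z{\left(Q,I \right)} = I \left(1 + Q\right)$ ($z{\left(Q,I \right)} = \left(1 + Q\right) I = I \left(1 + Q\right)$)
$-475 + z{\left(\left(-4\right) 2,6 \right)} = -475 + 6 \left(1 - 8\right) = -475 + 6 \left(-7\right) = -475 - 42 = -517$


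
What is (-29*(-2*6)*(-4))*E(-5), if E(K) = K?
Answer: 6960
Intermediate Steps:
(-29*(-2*6)*(-4))*E(-5) = -29*(-2*6)*(-4)*(-5) = -(-348)*(-4)*(-5) = -29*48*(-5) = -1392*(-5) = 6960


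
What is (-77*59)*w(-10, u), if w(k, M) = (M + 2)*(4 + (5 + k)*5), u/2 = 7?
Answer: 1526448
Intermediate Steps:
u = 14 (u = 2*7 = 14)
w(k, M) = (2 + M)*(29 + 5*k) (w(k, M) = (2 + M)*(4 + (25 + 5*k)) = (2 + M)*(29 + 5*k))
(-77*59)*w(-10, u) = (-77*59)*(58 + 10*(-10) + 29*14 + 5*14*(-10)) = -4543*(58 - 100 + 406 - 700) = -4543*(-336) = 1526448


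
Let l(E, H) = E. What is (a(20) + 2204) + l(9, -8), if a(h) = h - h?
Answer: 2213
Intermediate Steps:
a(h) = 0
(a(20) + 2204) + l(9, -8) = (0 + 2204) + 9 = 2204 + 9 = 2213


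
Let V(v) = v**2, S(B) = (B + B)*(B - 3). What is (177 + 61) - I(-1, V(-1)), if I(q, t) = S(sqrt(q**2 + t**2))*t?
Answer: 234 + 6*sqrt(2) ≈ 242.49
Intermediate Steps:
S(B) = 2*B*(-3 + B) (S(B) = (2*B)*(-3 + B) = 2*B*(-3 + B))
I(q, t) = 2*t*sqrt(q**2 + t**2)*(-3 + sqrt(q**2 + t**2)) (I(q, t) = (2*sqrt(q**2 + t**2)*(-3 + sqrt(q**2 + t**2)))*t = 2*t*sqrt(q**2 + t**2)*(-3 + sqrt(q**2 + t**2)))
(177 + 61) - I(-1, V(-1)) = (177 + 61) - 2*(-1)**2*((-1)**2 + ((-1)**2)**2 - 3*sqrt((-1)**2 + ((-1)**2)**2)) = 238 - 2*(1 + 1**2 - 3*sqrt(1 + 1**2)) = 238 - 2*(1 + 1 - 3*sqrt(1 + 1)) = 238 - 2*(1 + 1 - 3*sqrt(2)) = 238 - 2*(2 - 3*sqrt(2)) = 238 - (4 - 6*sqrt(2)) = 238 + (-4 + 6*sqrt(2)) = 234 + 6*sqrt(2)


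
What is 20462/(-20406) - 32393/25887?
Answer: -198451892/88041687 ≈ -2.2541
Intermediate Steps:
20462/(-20406) - 32393/25887 = 20462*(-1/20406) - 32393*1/25887 = -10231/10203 - 32393/25887 = -198451892/88041687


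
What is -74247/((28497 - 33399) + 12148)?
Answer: -74247/7246 ≈ -10.247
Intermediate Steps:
-74247/((28497 - 33399) + 12148) = -74247/(-4902 + 12148) = -74247/7246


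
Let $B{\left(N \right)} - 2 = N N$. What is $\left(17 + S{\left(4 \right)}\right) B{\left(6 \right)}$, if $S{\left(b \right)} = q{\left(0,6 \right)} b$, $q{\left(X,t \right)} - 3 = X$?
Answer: $1102$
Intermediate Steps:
$B{\left(N \right)} = 2 + N^{2}$ ($B{\left(N \right)} = 2 + N N = 2 + N^{2}$)
$q{\left(X,t \right)} = 3 + X$
$S{\left(b \right)} = 3 b$ ($S{\left(b \right)} = \left(3 + 0\right) b = 3 b$)
$\left(17 + S{\left(4 \right)}\right) B{\left(6 \right)} = \left(17 + 3 \cdot 4\right) \left(2 + 6^{2}\right) = \left(17 + 12\right) \left(2 + 36\right) = 29 \cdot 38 = 1102$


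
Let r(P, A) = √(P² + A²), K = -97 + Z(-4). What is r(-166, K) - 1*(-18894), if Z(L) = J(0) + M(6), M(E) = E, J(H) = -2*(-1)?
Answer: 18894 + √35477 ≈ 19082.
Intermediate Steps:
J(H) = 2
Z(L) = 8 (Z(L) = 2 + 6 = 8)
K = -89 (K = -97 + 8 = -89)
r(P, A) = √(A² + P²)
r(-166, K) - 1*(-18894) = √((-89)² + (-166)²) - 1*(-18894) = √(7921 + 27556) + 18894 = √35477 + 18894 = 18894 + √35477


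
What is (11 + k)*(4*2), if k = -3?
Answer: 64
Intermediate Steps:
(11 + k)*(4*2) = (11 - 3)*(4*2) = 8*8 = 64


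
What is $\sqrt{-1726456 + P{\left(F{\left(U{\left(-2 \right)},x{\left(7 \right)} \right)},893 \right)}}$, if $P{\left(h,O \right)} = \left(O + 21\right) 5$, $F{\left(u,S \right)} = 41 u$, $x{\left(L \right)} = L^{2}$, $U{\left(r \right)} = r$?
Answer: $i \sqrt{1721886} \approx 1312.2 i$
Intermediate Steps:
$P{\left(h,O \right)} = 105 + 5 O$ ($P{\left(h,O \right)} = \left(21 + O\right) 5 = 105 + 5 O$)
$\sqrt{-1726456 + P{\left(F{\left(U{\left(-2 \right)},x{\left(7 \right)} \right)},893 \right)}} = \sqrt{-1726456 + \left(105 + 5 \cdot 893\right)} = \sqrt{-1726456 + \left(105 + 4465\right)} = \sqrt{-1726456 + 4570} = \sqrt{-1721886} = i \sqrt{1721886}$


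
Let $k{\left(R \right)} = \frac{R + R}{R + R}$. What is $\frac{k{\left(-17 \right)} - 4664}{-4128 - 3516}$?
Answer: $\frac{4663}{7644} \approx 0.61002$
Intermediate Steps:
$k{\left(R \right)} = 1$ ($k{\left(R \right)} = \frac{2 R}{2 R} = 2 R \frac{1}{2 R} = 1$)
$\frac{k{\left(-17 \right)} - 4664}{-4128 - 3516} = \frac{1 - 4664}{-4128 - 3516} = - \frac{4663}{-7644} = \left(-4663\right) \left(- \frac{1}{7644}\right) = \frac{4663}{7644}$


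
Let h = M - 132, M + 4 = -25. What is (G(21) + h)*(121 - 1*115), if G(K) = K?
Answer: -840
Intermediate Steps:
M = -29 (M = -4 - 25 = -29)
h = -161 (h = -29 - 132 = -161)
(G(21) + h)*(121 - 1*115) = (21 - 161)*(121 - 1*115) = -140*(121 - 115) = -140*6 = -840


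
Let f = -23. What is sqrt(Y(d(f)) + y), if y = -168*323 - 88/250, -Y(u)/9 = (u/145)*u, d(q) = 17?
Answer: I*sqrt(28532128645)/725 ≈ 232.99*I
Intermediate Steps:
Y(u) = -9*u**2/145 (Y(u) = -9*u/145*u = -9*u**2/145)
y = -6783044/125 (y = -54264 - 88*1/250 = -54264 - 44/125 = -6783044/125 ≈ -54264.)
sqrt(Y(d(f)) + y) = sqrt(-9/145*17**2 - 6783044/125) = sqrt(-9/145*289 - 6783044/125) = sqrt(-2601/145 - 6783044/125) = sqrt(-196773301/3625) = I*sqrt(28532128645)/725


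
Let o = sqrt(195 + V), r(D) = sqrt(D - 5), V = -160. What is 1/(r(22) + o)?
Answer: 1/(sqrt(17) + sqrt(35)) ≈ 0.099610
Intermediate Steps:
r(D) = sqrt(-5 + D)
o = sqrt(35) (o = sqrt(195 - 160) = sqrt(35) ≈ 5.9161)
1/(r(22) + o) = 1/(sqrt(-5 + 22) + sqrt(35)) = 1/(sqrt(17) + sqrt(35))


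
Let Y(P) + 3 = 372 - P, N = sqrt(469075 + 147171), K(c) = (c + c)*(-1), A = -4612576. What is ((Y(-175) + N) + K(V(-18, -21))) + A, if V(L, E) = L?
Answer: -4611996 + sqrt(616246) ≈ -4.6112e+6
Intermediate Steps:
K(c) = -2*c (K(c) = (2*c)*(-1) = -2*c)
N = sqrt(616246) ≈ 785.01
Y(P) = 369 - P (Y(P) = -3 + (372 - P) = 369 - P)
((Y(-175) + N) + K(V(-18, -21))) + A = (((369 - 1*(-175)) + sqrt(616246)) - 2*(-18)) - 4612576 = (((369 + 175) + sqrt(616246)) + 36) - 4612576 = ((544 + sqrt(616246)) + 36) - 4612576 = (580 + sqrt(616246)) - 4612576 = -4611996 + sqrt(616246)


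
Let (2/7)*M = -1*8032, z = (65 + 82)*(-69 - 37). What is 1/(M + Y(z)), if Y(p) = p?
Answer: -1/43694 ≈ -2.2886e-5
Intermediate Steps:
z = -15582 (z = 147*(-106) = -15582)
M = -28112 (M = 7*(-1*8032)/2 = (7/2)*(-8032) = -28112)
1/(M + Y(z)) = 1/(-28112 - 15582) = 1/(-43694) = -1/43694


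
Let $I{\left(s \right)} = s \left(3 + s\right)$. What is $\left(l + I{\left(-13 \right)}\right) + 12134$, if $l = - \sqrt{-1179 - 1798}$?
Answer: $12264 - i \sqrt{2977} \approx 12264.0 - 54.562 i$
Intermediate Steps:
$l = - i \sqrt{2977}$ ($l = - \sqrt{-2977} = - i \sqrt{2977} \approx - 54.562 i$)
$\left(l + I{\left(-13 \right)}\right) + 12134 = \left(- i \sqrt{2977} - 13 \left(3 - 13\right)\right) + 12134 = \left(- i \sqrt{2977} - -130\right) + 12134 = \left(- i \sqrt{2977} + 130\right) + 12134 = \left(130 - i \sqrt{2977}\right) + 12134 = 12264 - i \sqrt{2977}$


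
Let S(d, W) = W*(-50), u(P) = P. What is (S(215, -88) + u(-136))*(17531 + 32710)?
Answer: 214227624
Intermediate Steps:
S(d, W) = -50*W
(S(215, -88) + u(-136))*(17531 + 32710) = (-50*(-88) - 136)*(17531 + 32710) = (4400 - 136)*50241 = 4264*50241 = 214227624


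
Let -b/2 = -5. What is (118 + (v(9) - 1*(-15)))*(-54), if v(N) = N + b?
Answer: -8208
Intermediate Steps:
b = 10 (b = -2*(-5) = 10)
v(N) = 10 + N (v(N) = N + 10 = 10 + N)
(118 + (v(9) - 1*(-15)))*(-54) = (118 + ((10 + 9) - 1*(-15)))*(-54) = (118 + (19 + 15))*(-54) = (118 + 34)*(-54) = 152*(-54) = -8208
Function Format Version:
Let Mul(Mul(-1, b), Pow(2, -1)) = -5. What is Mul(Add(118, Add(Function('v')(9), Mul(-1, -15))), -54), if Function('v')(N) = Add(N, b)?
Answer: -8208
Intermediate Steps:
b = 10 (b = Mul(-2, -5) = 10)
Function('v')(N) = Add(10, N) (Function('v')(N) = Add(N, 10) = Add(10, N))
Mul(Add(118, Add(Function('v')(9), Mul(-1, -15))), -54) = Mul(Add(118, Add(Add(10, 9), Mul(-1, -15))), -54) = Mul(Add(118, Add(19, 15)), -54) = Mul(Add(118, 34), -54) = Mul(152, -54) = -8208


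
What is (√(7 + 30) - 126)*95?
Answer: -11970 + 95*√37 ≈ -11392.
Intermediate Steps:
(√(7 + 30) - 126)*95 = (√37 - 126)*95 = (-126 + √37)*95 = -11970 + 95*√37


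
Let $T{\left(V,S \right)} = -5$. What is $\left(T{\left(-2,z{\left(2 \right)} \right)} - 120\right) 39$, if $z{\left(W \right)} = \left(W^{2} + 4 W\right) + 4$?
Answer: $-4875$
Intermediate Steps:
$z{\left(W \right)} = 4 + W^{2} + 4 W$
$\left(T{\left(-2,z{\left(2 \right)} \right)} - 120\right) 39 = \left(-5 - 120\right) 39 = \left(-125\right) 39 = -4875$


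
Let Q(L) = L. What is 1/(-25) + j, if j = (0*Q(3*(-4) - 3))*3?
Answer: -1/25 ≈ -0.040000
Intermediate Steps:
j = 0 (j = (0*(3*(-4) - 3))*3 = (0*(-12 - 3))*3 = (0*(-15))*3 = 0*3 = 0)
1/(-25) + j = 1/(-25) + 0 = -1/25 + 0 = -1/25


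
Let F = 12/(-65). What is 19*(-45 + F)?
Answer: -55803/65 ≈ -858.51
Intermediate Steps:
F = -12/65 (F = 12*(-1/65) = -12/65 ≈ -0.18462)
19*(-45 + F) = 19*(-45 - 12/65) = 19*(-2937/65) = -55803/65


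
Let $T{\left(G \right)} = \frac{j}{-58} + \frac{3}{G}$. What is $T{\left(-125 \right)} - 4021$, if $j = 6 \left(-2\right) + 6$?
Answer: $- \frac{14575837}{3625} \approx -4020.9$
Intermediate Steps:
$j = -6$ ($j = -12 + 6 = -6$)
$T{\left(G \right)} = \frac{3}{29} + \frac{3}{G}$ ($T{\left(G \right)} = - \frac{6}{-58} + \frac{3}{G} = \left(-6\right) \left(- \frac{1}{58}\right) + \frac{3}{G} = \frac{3}{29} + \frac{3}{G}$)
$T{\left(-125 \right)} - 4021 = \left(\frac{3}{29} + \frac{3}{-125}\right) - 4021 = \left(\frac{3}{29} + 3 \left(- \frac{1}{125}\right)\right) - 4021 = \left(\frac{3}{29} - \frac{3}{125}\right) - 4021 = \frac{288}{3625} - 4021 = - \frac{14575837}{3625}$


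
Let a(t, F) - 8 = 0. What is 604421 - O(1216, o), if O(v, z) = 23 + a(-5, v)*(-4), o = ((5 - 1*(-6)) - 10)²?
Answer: 604430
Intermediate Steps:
a(t, F) = 8 (a(t, F) = 8 + 0 = 8)
o = 1 (o = ((5 + 6) - 10)² = (11 - 10)² = 1² = 1)
O(v, z) = -9 (O(v, z) = 23 + 8*(-4) = 23 - 32 = -9)
604421 - O(1216, o) = 604421 - 1*(-9) = 604421 + 9 = 604430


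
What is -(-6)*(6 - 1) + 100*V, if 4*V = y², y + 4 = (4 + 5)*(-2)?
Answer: 12130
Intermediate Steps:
y = -22 (y = -4 + (4 + 5)*(-2) = -4 + 9*(-2) = -4 - 18 = -22)
V = 121 (V = (¼)*(-22)² = (¼)*484 = 121)
-(-6)*(6 - 1) + 100*V = -(-6)*(6 - 1) + 100*121 = -(-6)*5 + 12100 = -1*(-30) + 12100 = 30 + 12100 = 12130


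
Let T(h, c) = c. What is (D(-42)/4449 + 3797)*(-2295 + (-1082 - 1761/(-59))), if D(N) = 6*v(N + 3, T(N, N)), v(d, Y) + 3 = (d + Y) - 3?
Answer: -1111977103514/87497 ≈ -1.2709e+7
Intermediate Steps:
v(d, Y) = -6 + Y + d (v(d, Y) = -3 + ((d + Y) - 3) = -3 + ((Y + d) - 3) = -3 + (-3 + Y + d) = -6 + Y + d)
D(N) = -18 + 12*N (D(N) = 6*(-6 + N + (N + 3)) = 6*(-6 + N + (3 + N)) = 6*(-3 + 2*N) = -18 + 12*N)
(D(-42)/4449 + 3797)*(-2295 + (-1082 - 1761/(-59))) = ((-18 + 12*(-42))/4449 + 3797)*(-2295 + (-1082 - 1761/(-59))) = ((-18 - 504)*(1/4449) + 3797)*(-2295 + (-1082 - 1761*(-1)/59)) = (-522*1/4449 + 3797)*(-2295 + (-1082 - 1*(-1761/59))) = (-174/1483 + 3797)*(-2295 + (-1082 + 1761/59)) = 5630777*(-2295 - 62077/59)/1483 = (5630777/1483)*(-197482/59) = -1111977103514/87497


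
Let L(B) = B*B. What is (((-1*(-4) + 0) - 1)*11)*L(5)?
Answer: 825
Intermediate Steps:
L(B) = B**2
(((-1*(-4) + 0) - 1)*11)*L(5) = (((-1*(-4) + 0) - 1)*11)*5**2 = (((4 + 0) - 1)*11)*25 = ((4 - 1)*11)*25 = (3*11)*25 = 33*25 = 825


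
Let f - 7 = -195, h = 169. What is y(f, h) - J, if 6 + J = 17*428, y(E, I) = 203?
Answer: -7067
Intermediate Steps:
f = -188 (f = 7 - 195 = -188)
J = 7270 (J = -6 + 17*428 = -6 + 7276 = 7270)
y(f, h) - J = 203 - 1*7270 = 203 - 7270 = -7067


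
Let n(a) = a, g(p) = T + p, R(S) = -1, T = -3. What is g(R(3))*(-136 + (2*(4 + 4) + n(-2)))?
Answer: 488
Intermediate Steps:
g(p) = -3 + p
g(R(3))*(-136 + (2*(4 + 4) + n(-2))) = (-3 - 1)*(-136 + (2*(4 + 4) - 2)) = -4*(-136 + (2*8 - 2)) = -4*(-136 + (16 - 2)) = -4*(-136 + 14) = -4*(-122) = 488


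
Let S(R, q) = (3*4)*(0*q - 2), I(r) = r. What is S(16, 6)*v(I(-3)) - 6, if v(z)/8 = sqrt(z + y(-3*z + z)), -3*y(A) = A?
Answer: -6 - 192*I*sqrt(5) ≈ -6.0 - 429.33*I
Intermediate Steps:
y(A) = -A/3
S(R, q) = -24 (S(R, q) = 12*(0 - 2) = 12*(-2) = -24)
v(z) = 8*sqrt(15)*sqrt(z)/3 (v(z) = 8*sqrt(z - (-3*z + z)/3) = 8*sqrt(z - (-2)*z/3) = 8*sqrt(z + 2*z/3) = 8*sqrt(5*z/3) = 8*(sqrt(15)*sqrt(z)/3) = 8*sqrt(15)*sqrt(z)/3)
S(16, 6)*v(I(-3)) - 6 = -64*sqrt(15)*sqrt(-3) - 6 = -64*sqrt(15)*I*sqrt(3) - 6 = -192*I*sqrt(5) - 6 = -6 - 192*I*sqrt(5)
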